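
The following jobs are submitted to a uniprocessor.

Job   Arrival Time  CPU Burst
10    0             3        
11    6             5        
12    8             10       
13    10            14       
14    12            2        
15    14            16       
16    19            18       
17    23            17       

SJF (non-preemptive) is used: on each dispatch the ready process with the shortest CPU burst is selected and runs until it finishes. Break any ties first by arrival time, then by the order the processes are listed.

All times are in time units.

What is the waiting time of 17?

Gantt: | 10 0-3 | idle 3-6 | 11 6-11 | 12 11-21 | 14 21-23 | 13 23-37 | 15 37-53 | 17 53-70 | 16 70-88 |
Completion: 10=3  11=11  12=21  13=37  14=23  15=53  16=88  17=70
Turnaround (C−A): 10=3  11=5  12=13  13=27  14=11  15=39  16=69  17=47
Waiting(17) = turnaround − burst = 47 − 17 = 30

30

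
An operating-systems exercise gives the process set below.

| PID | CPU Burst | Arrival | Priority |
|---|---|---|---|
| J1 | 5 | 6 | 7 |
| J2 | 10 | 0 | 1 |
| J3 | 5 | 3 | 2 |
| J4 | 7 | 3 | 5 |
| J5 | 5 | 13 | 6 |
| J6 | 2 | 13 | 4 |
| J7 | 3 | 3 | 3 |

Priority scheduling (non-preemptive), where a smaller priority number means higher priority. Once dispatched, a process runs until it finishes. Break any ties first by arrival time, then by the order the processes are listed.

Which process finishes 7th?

Timeline: | J2 0-10 | J3 10-15 | J7 15-18 | J6 18-20 | J4 20-27 | J5 27-32 | J1 32-37 |
Completion: J1=37  J2=10  J3=15  J4=27  J5=32  J6=20  J7=18
Finish order: J2 → J3 → J7 → J6 → J4 → J5 → J1

J1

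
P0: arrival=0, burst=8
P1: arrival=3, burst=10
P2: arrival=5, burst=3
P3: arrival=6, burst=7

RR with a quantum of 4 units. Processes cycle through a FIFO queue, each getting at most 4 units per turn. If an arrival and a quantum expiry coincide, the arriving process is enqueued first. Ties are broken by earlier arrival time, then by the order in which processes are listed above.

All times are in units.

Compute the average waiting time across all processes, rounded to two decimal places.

Gantt: | P0 0-4 | P1 4-8 | P0 8-12 | P2 12-15 | P3 15-19 | P1 19-23 | P3 23-26 | P1 26-28 |
Completion: P0=12  P1=28  P2=15  P3=26
Turnaround (C−A): P0=12  P1=25  P2=10  P3=20
Waiting times: P0=4, P1=15, P2=7, P3=13
Average waiting = (4+15+7+13) / 4 = 39/4 = 9.75

9.75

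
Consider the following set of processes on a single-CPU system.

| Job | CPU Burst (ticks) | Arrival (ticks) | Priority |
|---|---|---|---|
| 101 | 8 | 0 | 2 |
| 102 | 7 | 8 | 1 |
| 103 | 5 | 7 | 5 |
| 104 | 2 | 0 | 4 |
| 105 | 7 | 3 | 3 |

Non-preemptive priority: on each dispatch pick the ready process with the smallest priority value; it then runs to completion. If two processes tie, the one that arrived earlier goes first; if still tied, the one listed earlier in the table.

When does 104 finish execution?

24

Schedule: | 101 0-8 | 102 8-15 | 105 15-22 | 104 22-24 | 103 24-29 |
Completion: 101=8  102=15  103=29  104=24  105=22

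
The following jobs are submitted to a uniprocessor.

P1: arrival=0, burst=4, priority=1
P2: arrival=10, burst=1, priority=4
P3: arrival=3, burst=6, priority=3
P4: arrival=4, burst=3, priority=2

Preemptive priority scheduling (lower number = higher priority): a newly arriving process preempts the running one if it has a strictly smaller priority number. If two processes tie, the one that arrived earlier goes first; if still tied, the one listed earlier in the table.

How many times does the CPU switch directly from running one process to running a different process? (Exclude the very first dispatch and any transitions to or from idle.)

Schedule: | P1 0-4 | P4 4-7 | P3 7-13 | P2 13-14 |
Completion: P1=4  P2=14  P3=13  P4=7
Turnaround (C−A): P1=4  P2=4  P3=10  P4=3

3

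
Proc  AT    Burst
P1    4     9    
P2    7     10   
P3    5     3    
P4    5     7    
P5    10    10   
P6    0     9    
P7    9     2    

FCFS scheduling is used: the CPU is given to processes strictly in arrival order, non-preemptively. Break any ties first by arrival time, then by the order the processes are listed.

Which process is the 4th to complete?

Timeline: | P6 0-9 | P1 9-18 | P3 18-21 | P4 21-28 | P2 28-38 | P7 38-40 | P5 40-50 |
Completion: P1=18  P2=38  P3=21  P4=28  P5=50  P6=9  P7=40
Turnaround (C−A): P1=14  P2=31  P3=16  P4=23  P5=40  P6=9  P7=31
Finish order: P6 → P1 → P3 → P4 → P2 → P7 → P5

P4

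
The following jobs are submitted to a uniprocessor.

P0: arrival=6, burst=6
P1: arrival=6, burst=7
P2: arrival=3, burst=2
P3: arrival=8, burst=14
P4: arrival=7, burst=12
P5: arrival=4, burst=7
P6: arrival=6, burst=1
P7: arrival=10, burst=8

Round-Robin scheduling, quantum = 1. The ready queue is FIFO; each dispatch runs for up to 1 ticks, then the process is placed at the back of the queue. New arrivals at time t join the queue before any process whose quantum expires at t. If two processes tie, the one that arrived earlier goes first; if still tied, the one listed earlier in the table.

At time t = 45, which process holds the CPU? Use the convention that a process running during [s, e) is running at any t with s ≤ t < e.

P3

Gantt: | idle 0-3 | P2 3-4 | P5 4-5 | P2 5-6 | P5 6-7 | P0 7-8 | P1 8-9 | P6 9-10 | P4 10-11 | P5 11-12 | P3 12-13 | P0 13-14 | P1 14-15 | P7 15-16 | P4 16-17 | P5 17-18 | P3 18-19 | P0 19-20 | P1 20-21 | P7 21-22 | P4 22-23 | P5 23-24 | P3 24-25 | P0 25-26 | P1 26-27 | P7 27-28 | P4 28-29 | P5 29-30 | P3 30-31 | P0 31-32 | P1 32-33 | P7 33-34 | P4 34-35 | P5 35-36 | P3 36-37 | P0 37-38 | P1 38-39 | P7 39-40 | P4 40-41 | P3 41-42 | P1 42-43 | P7 43-44 | P4 44-45 | P3 45-46 | P7 46-47 | P4 47-48 | P3 48-49 | P7 49-50 | P4 50-51 | P3 51-52 | P4 52-53 | P3 53-54 | P4 54-55 | P3 55-56 | P4 56-57 | P3 57-60 |
Completion: P0=38  P1=43  P2=6  P3=60  P4=57  P5=36  P6=10  P7=50
Turnaround (C−A): P0=32  P1=37  P2=3  P3=52  P4=50  P5=32  P6=4  P7=40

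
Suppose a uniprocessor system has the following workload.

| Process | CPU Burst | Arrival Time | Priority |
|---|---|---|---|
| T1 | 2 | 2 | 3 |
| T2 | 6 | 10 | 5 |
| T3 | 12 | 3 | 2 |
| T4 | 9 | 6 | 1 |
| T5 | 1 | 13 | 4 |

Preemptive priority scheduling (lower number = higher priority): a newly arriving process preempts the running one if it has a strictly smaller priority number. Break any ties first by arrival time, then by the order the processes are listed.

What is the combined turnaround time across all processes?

88

Schedule: | idle 0-2 | T1 2-3 | T3 3-6 | T4 6-15 | T3 15-24 | T1 24-25 | T5 25-26 | T2 26-32 |
Completion: T1=25  T2=32  T3=24  T4=15  T5=26
Turnaround = completion − arrival: T1=23, T2=22, T3=21, T4=9, T5=13
Total turnaround = 23 + 22 + 21 + 9 + 13 = 88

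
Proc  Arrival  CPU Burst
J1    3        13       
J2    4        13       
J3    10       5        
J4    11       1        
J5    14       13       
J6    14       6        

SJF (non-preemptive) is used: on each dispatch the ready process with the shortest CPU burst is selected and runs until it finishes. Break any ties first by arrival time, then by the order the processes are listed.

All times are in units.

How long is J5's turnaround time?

40

Schedule: | idle 0-3 | J1 3-16 | J4 16-17 | J3 17-22 | J6 22-28 | J2 28-41 | J5 41-54 |
Completion: J1=16  J2=41  J3=22  J4=17  J5=54  J6=28
Turnaround (C−A): J1=13  J2=37  J3=12  J4=6  J5=40  J6=14
Turnaround(J5) = completion − arrival = 54 − 14 = 40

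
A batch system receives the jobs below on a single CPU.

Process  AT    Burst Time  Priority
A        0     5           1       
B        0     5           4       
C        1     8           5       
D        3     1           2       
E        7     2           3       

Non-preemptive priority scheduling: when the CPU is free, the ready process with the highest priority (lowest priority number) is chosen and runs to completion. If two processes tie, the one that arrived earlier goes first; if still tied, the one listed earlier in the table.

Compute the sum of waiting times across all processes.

24

Gantt: | A 0-5 | D 5-6 | B 6-11 | E 11-13 | C 13-21 |
Completion: A=5  B=11  C=21  D=6  E=13
Turnaround (C−A): A=5  B=11  C=20  D=3  E=6
Waiting = turnaround − burst: A=0, B=6, C=12, D=2, E=4
Total waiting = 0 + 6 + 12 + 2 + 4 = 24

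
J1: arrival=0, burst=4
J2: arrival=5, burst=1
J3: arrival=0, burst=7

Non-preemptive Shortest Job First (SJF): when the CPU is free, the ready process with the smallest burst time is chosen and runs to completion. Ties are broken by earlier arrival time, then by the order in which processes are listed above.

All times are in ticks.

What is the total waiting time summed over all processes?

10

Timeline: | J1 0-4 | J3 4-11 | J2 11-12 |
Completion: J1=4  J2=12  J3=11
Turnaround (C−A): J1=4  J2=7  J3=11
Waiting = turnaround − burst: J1=0, J2=6, J3=4
Total waiting = 0 + 6 + 4 = 10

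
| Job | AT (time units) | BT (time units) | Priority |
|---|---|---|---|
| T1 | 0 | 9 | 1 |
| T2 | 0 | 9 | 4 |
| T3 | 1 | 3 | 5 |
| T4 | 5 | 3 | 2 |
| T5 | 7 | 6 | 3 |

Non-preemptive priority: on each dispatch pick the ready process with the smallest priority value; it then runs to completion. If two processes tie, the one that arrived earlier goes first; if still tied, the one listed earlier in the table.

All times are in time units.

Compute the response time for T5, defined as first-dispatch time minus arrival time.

5

Timeline: | T1 0-9 | T4 9-12 | T5 12-18 | T2 18-27 | T3 27-30 |
Completion: T1=9  T2=27  T3=30  T4=12  T5=18
Turnaround (C−A): T1=9  T2=27  T3=29  T4=7  T5=11
Response(T5) = first start − arrival = 12 − 7 = 5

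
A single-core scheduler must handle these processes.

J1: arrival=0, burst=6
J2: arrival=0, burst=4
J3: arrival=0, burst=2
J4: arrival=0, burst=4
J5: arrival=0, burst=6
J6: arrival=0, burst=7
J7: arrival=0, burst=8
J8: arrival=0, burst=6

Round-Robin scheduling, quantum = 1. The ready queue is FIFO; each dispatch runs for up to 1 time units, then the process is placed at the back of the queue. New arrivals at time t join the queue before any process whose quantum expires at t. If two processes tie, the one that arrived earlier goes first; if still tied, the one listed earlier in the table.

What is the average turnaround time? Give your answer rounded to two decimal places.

Gantt: | J1 0-1 | J2 1-2 | J3 2-3 | J4 3-4 | J5 4-5 | J6 5-6 | J7 6-7 | J8 7-8 | J1 8-9 | J2 9-10 | J3 10-11 | J4 11-12 | J5 12-13 | J6 13-14 | J7 14-15 | J8 15-16 | J1 16-17 | J2 17-18 | J4 18-19 | J5 19-20 | J6 20-21 | J7 21-22 | J8 22-23 | J1 23-24 | J2 24-25 | J4 25-26 | J5 26-27 | J6 27-28 | J7 28-29 | J8 29-30 | J1 30-31 | J5 31-32 | J6 32-33 | J7 33-34 | J8 34-35 | J1 35-36 | J5 36-37 | J6 37-38 | J7 38-39 | J8 39-40 | J6 40-41 | J7 41-43 |
Completion: J1=36  J2=25  J3=11  J4=26  J5=37  J6=41  J7=43  J8=40
Turnaround (C−A): J1=36  J2=25  J3=11  J4=26  J5=37  J6=41  J7=43  J8=40
Turnaround times: J1=36, J2=25, J3=11, J4=26, J5=37, J6=41, J7=43, J8=40
Average turnaround = (36+25+11+26+37+41+43+40) / 8 = 259/8 = 32.38

32.38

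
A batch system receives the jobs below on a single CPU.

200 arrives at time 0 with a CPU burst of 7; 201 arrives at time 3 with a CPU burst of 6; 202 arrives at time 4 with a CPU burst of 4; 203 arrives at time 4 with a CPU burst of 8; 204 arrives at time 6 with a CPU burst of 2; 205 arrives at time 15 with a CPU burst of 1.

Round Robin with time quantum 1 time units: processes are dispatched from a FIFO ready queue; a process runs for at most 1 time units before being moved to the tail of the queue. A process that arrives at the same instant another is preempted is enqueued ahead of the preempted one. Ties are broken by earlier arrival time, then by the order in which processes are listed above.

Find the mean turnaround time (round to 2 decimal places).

Timeline: | 200 0-3 | 201 3-4 | 200 4-5 | 202 5-6 | 203 6-7 | 201 7-8 | 200 8-9 | 204 9-10 | 202 10-11 | 203 11-12 | 201 12-13 | 200 13-14 | 204 14-15 | 202 15-16 | 203 16-17 | 201 17-18 | 200 18-19 | 205 19-20 | 202 20-21 | 203 21-22 | 201 22-23 | 203 23-24 | 201 24-25 | 203 25-28 |
Completion: 200=19  201=25  202=21  203=28  204=15  205=20
Turnaround (C−A): 200=19  201=22  202=17  203=24  204=9  205=5
Turnaround times: 200=19, 201=22, 202=17, 203=24, 204=9, 205=5
Average turnaround = (19+22+17+24+9+5) / 6 = 96/6 = 16.00

16.00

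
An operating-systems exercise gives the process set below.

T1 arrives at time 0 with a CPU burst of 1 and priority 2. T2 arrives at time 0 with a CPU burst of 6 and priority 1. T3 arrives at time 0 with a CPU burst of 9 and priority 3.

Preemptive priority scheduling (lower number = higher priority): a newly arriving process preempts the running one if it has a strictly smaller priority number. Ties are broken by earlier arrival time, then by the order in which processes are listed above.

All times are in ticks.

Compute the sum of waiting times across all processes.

13

Gantt: | T2 0-6 | T1 6-7 | T3 7-16 |
Completion: T1=7  T2=6  T3=16
Waiting = turnaround − burst: T1=6, T2=0, T3=7
Total waiting = 6 + 0 + 7 = 13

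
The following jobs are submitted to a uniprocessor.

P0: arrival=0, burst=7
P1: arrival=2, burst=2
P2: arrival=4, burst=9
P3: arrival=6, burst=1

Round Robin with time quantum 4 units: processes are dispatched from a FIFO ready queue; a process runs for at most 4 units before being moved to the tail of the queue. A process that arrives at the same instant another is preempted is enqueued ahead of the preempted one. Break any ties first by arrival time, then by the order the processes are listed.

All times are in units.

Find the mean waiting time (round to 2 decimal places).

Gantt: | P0 0-4 | P1 4-6 | P2 6-10 | P0 10-13 | P3 13-14 | P2 14-19 |
Completion: P0=13  P1=6  P2=19  P3=14
Turnaround (C−A): P0=13  P1=4  P2=15  P3=8
Waiting times: P0=6, P1=2, P2=6, P3=7
Average waiting = (6+2+6+7) / 4 = 21/4 = 5.25

5.25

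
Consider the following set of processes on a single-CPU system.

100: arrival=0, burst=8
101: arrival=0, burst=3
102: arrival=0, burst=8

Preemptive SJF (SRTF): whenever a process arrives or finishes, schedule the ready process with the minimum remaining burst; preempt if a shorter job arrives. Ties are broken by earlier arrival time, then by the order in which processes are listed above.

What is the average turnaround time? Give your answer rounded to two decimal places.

11.00

Timeline: | 101 0-3 | 100 3-11 | 102 11-19 |
Completion: 100=11  101=3  102=19
Turnaround times: 100=11, 101=3, 102=19
Average turnaround = (11+3+19) / 3 = 33/3 = 11.00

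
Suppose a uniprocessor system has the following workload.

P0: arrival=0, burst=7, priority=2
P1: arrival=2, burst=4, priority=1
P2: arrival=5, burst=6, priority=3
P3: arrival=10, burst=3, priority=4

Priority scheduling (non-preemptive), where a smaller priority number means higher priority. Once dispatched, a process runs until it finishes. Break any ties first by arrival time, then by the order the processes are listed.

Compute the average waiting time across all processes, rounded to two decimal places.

Timeline: | P0 0-7 | P1 7-11 | P2 11-17 | P3 17-20 |
Completion: P0=7  P1=11  P2=17  P3=20
Turnaround (C−A): P0=7  P1=9  P2=12  P3=10
Waiting times: P0=0, P1=5, P2=6, P3=7
Average waiting = (0+5+6+7) / 4 = 18/4 = 4.50

4.50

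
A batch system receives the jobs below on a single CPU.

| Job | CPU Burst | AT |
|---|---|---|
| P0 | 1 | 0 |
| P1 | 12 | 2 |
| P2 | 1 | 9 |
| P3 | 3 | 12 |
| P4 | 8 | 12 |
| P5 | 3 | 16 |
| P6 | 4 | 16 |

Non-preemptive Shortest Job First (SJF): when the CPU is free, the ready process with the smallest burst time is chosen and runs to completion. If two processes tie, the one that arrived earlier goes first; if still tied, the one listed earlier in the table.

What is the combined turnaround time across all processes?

60

Schedule: | P0 0-1 | idle 1-2 | P1 2-14 | P2 14-15 | P3 15-18 | P5 18-21 | P6 21-25 | P4 25-33 |
Completion: P0=1  P1=14  P2=15  P3=18  P4=33  P5=21  P6=25
Turnaround = completion − arrival: P0=1, P1=12, P2=6, P3=6, P4=21, P5=5, P6=9
Total turnaround = 1 + 12 + 6 + 6 + 21 + 5 + 9 = 60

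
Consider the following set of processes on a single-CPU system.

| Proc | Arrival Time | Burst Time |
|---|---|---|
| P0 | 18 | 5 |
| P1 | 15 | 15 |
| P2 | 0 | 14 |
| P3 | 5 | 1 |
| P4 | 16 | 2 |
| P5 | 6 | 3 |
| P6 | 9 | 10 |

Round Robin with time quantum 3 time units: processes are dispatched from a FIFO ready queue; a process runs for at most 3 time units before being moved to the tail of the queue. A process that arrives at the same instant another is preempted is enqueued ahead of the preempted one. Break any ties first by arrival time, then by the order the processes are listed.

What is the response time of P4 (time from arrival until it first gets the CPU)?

Timeline: | P2 0-6 | P3 6-7 | P5 7-10 | P2 10-13 | P6 13-16 | P2 16-19 | P1 19-22 | P4 22-24 | P6 24-27 | P0 27-30 | P2 30-32 | P1 32-35 | P6 35-38 | P0 38-40 | P1 40-43 | P6 43-44 | P1 44-50 |
Completion: P0=40  P1=50  P2=32  P3=7  P4=24  P5=10  P6=44
Turnaround (C−A): P0=22  P1=35  P2=32  P3=2  P4=8  P5=4  P6=35
Response(P4) = first start − arrival = 22 − 16 = 6

6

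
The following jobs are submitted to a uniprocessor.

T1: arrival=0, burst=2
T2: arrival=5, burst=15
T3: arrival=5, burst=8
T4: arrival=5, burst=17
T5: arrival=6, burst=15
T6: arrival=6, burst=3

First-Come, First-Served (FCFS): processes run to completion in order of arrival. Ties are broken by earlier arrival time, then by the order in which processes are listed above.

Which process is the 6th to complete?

T6

Schedule: | T1 0-2 | idle 2-5 | T2 5-20 | T3 20-28 | T4 28-45 | T5 45-60 | T6 60-63 |
Completion: T1=2  T2=20  T3=28  T4=45  T5=60  T6=63
Finish order: T1 → T2 → T3 → T4 → T5 → T6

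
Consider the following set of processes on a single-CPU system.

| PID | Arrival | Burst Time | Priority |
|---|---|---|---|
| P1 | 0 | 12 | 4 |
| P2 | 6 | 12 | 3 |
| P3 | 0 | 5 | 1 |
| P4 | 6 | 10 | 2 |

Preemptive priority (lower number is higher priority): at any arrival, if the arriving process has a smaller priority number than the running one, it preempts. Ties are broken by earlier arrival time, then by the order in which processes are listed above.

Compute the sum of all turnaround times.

Timeline: | P3 0-5 | P1 5-6 | P4 6-16 | P2 16-28 | P1 28-39 |
Completion: P1=39  P2=28  P3=5  P4=16
Turnaround (C−A): P1=39  P2=22  P3=5  P4=10
Turnaround = completion − arrival: P1=39, P2=22, P3=5, P4=10
Total turnaround = 39 + 22 + 5 + 10 = 76

76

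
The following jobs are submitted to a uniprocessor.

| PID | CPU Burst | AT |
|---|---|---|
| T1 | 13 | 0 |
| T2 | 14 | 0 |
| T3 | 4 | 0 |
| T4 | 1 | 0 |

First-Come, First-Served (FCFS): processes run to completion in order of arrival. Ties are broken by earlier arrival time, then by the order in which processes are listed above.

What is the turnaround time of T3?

31

Schedule: | T1 0-13 | T2 13-27 | T3 27-31 | T4 31-32 |
Completion: T1=13  T2=27  T3=31  T4=32
Turnaround (C−A): T1=13  T2=27  T3=31  T4=32
Turnaround(T3) = completion − arrival = 31 − 0 = 31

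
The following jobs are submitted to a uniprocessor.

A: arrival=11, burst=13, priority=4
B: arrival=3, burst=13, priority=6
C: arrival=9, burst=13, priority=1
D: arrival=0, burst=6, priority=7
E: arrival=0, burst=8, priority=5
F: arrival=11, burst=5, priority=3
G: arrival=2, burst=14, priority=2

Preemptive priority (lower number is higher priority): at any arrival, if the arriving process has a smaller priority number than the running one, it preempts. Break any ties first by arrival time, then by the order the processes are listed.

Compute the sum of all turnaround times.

287

Gantt: | E 0-2 | G 2-9 | C 9-22 | G 22-29 | F 29-34 | A 34-47 | E 47-53 | B 53-66 | D 66-72 |
Completion: A=47  B=66  C=22  D=72  E=53  F=34  G=29
Turnaround (C−A): A=36  B=63  C=13  D=72  E=53  F=23  G=27
Turnaround = completion − arrival: A=36, B=63, C=13, D=72, E=53, F=23, G=27
Total turnaround = 36 + 63 + 13 + 72 + 53 + 23 + 27 = 287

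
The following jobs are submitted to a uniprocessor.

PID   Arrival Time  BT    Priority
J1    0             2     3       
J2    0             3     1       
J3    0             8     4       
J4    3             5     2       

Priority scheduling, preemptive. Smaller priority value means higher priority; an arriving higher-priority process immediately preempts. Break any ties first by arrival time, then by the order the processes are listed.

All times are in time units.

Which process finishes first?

J2

Timeline: | J2 0-3 | J4 3-8 | J1 8-10 | J3 10-18 |
Completion: J1=10  J2=3  J3=18  J4=8
Finish order: J2 → J4 → J1 → J3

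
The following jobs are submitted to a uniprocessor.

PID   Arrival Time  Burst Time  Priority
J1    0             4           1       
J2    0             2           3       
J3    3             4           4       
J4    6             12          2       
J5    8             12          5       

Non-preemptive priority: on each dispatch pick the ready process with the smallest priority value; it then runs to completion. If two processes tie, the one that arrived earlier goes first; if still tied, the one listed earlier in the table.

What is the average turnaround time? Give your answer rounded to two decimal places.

Gantt: | J1 0-4 | J2 4-6 | J4 6-18 | J3 18-22 | J5 22-34 |
Completion: J1=4  J2=6  J3=22  J4=18  J5=34
Turnaround (C−A): J1=4  J2=6  J3=19  J4=12  J5=26
Turnaround times: J1=4, J2=6, J3=19, J4=12, J5=26
Average turnaround = (4+6+19+12+26) / 5 = 67/5 = 13.40

13.40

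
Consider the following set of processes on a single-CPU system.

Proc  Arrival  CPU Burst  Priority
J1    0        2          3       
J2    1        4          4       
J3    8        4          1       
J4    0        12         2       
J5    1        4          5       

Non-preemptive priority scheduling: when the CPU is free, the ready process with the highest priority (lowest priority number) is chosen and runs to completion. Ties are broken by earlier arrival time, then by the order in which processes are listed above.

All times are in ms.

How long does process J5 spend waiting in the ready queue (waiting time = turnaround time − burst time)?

Schedule: | J4 0-12 | J3 12-16 | J1 16-18 | J2 18-22 | J5 22-26 |
Completion: J1=18  J2=22  J3=16  J4=12  J5=26
Turnaround (C−A): J1=18  J2=21  J3=8  J4=12  J5=25
Waiting(J5) = turnaround − burst = 25 − 4 = 21

21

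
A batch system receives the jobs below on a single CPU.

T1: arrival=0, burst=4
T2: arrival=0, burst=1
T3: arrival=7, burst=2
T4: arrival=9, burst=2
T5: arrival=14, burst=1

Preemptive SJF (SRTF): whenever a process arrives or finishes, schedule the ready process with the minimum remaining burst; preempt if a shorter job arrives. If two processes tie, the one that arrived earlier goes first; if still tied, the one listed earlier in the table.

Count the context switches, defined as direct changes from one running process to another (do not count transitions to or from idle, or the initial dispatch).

Gantt: | T2 0-1 | T1 1-5 | idle 5-7 | T3 7-9 | T4 9-11 | idle 11-14 | T5 14-15 |
Completion: T1=5  T2=1  T3=9  T4=11  T5=15

2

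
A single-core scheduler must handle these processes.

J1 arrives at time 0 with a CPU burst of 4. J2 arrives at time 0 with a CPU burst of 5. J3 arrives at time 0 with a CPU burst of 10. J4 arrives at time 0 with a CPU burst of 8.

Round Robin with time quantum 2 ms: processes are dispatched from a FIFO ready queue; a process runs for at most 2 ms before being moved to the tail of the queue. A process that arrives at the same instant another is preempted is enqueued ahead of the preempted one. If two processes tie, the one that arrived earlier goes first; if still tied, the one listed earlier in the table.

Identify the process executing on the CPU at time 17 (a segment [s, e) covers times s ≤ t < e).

Timeline: | J1 0-2 | J2 2-4 | J3 4-6 | J4 6-8 | J1 8-10 | J2 10-12 | J3 12-14 | J4 14-16 | J2 16-17 | J3 17-19 | J4 19-21 | J3 21-23 | J4 23-25 | J3 25-27 |
Completion: J1=10  J2=17  J3=27  J4=25

J3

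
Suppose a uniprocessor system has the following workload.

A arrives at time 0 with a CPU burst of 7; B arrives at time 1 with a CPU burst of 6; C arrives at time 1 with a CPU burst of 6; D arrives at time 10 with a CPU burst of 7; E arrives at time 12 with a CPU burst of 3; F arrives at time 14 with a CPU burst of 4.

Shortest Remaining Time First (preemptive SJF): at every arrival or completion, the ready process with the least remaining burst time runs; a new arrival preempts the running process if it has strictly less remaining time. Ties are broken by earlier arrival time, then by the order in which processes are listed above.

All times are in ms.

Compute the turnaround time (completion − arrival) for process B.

Schedule: | A 0-7 | B 7-13 | E 13-16 | F 16-20 | C 20-26 | D 26-33 |
Completion: A=7  B=13  C=26  D=33  E=16  F=20
Turnaround (C−A): A=7  B=12  C=25  D=23  E=4  F=6
Turnaround(B) = completion − arrival = 13 − 1 = 12

12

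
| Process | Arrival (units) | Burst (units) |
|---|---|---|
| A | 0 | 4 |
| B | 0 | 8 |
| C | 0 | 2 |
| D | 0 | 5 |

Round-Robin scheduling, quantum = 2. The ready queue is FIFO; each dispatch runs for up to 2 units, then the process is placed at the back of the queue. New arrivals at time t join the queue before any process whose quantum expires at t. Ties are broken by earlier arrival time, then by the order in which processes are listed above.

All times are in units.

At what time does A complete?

Schedule: | A 0-2 | B 2-4 | C 4-6 | D 6-8 | A 8-10 | B 10-12 | D 12-14 | B 14-16 | D 16-17 | B 17-19 |
Completion: A=10  B=19  C=6  D=17

10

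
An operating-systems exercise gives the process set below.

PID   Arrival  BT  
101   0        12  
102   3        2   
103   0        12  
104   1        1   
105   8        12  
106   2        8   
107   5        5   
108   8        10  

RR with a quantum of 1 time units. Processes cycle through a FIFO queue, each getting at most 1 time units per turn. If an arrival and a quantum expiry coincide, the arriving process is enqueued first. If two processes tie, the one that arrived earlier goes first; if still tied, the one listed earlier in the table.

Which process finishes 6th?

103

Schedule: | 101 0-1 | 103 1-2 | 104 2-3 | 101 3-4 | 106 4-5 | 103 5-6 | 102 6-7 | 101 7-8 | 107 8-9 | 106 9-10 | 103 10-11 | 102 11-12 | 105 12-13 | 108 13-14 | 101 14-15 | 107 15-16 | 106 16-17 | 103 17-18 | 105 18-19 | 108 19-20 | 101 20-21 | 107 21-22 | 106 22-23 | 103 23-24 | 105 24-25 | 108 25-26 | 101 26-27 | 107 27-28 | 106 28-29 | 103 29-30 | 105 30-31 | 108 31-32 | 101 32-33 | 107 33-34 | 106 34-35 | 103 35-36 | 105 36-37 | 108 37-38 | 101 38-39 | 106 39-40 | 103 40-41 | 105 41-42 | 108 42-43 | 101 43-44 | 106 44-45 | 103 45-46 | 105 46-47 | 108 47-48 | 101 48-49 | 103 49-50 | 105 50-51 | 108 51-52 | 101 52-53 | 103 53-54 | 105 54-55 | 108 55-56 | 101 56-57 | 103 57-58 | 105 58-59 | 108 59-60 | 105 60-62 |
Completion: 101=57  102=12  103=58  104=3  105=62  106=45  107=34  108=60
Finish order: 104 → 102 → 107 → 106 → 101 → 103 → 108 → 105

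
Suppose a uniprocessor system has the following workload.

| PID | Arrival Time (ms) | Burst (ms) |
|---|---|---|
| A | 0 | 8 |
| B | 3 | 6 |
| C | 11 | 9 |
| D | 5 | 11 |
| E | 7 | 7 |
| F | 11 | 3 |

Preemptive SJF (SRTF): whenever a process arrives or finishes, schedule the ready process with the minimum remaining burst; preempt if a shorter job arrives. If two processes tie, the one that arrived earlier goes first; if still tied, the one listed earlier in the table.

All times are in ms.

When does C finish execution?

Schedule: | A 0-8 | B 8-14 | F 14-17 | E 17-24 | C 24-33 | D 33-44 |
Completion: A=8  B=14  C=33  D=44  E=24  F=17
Turnaround (C−A): A=8  B=11  C=22  D=39  E=17  F=6

33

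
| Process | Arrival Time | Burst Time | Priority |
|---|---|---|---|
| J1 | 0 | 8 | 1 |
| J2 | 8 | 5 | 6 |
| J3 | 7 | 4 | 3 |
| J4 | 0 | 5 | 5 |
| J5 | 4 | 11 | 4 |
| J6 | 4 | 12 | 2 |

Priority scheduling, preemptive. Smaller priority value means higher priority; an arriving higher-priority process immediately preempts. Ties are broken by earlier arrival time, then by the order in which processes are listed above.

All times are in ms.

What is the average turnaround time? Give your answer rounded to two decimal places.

24.83

Gantt: | J1 0-8 | J6 8-20 | J3 20-24 | J5 24-35 | J4 35-40 | J2 40-45 |
Completion: J1=8  J2=45  J3=24  J4=40  J5=35  J6=20
Turnaround (C−A): J1=8  J2=37  J3=17  J4=40  J5=31  J6=16
Turnaround times: J1=8, J2=37, J3=17, J4=40, J5=31, J6=16
Average turnaround = (8+37+17+40+31+16) / 6 = 149/6 = 24.83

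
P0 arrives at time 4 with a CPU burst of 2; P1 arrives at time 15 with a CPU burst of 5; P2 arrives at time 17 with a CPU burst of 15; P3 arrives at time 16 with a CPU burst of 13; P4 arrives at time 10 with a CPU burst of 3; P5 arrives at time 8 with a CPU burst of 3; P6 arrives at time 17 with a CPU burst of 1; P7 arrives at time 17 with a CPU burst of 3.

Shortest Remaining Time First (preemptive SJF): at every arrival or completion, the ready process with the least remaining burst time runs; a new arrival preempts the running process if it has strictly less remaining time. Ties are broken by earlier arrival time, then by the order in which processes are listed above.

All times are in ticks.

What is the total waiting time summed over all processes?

34

Timeline: | idle 0-4 | P0 4-6 | idle 6-8 | P5 8-11 | P4 11-14 | idle 14-15 | P1 15-17 | P6 17-18 | P1 18-21 | P7 21-24 | P3 24-37 | P2 37-52 |
Completion: P0=6  P1=21  P2=52  P3=37  P4=14  P5=11  P6=18  P7=24
Waiting = turnaround − burst: P0=0, P1=1, P2=20, P3=8, P4=1, P5=0, P6=0, P7=4
Total waiting = 0 + 1 + 20 + 8 + 1 + 0 + 0 + 4 = 34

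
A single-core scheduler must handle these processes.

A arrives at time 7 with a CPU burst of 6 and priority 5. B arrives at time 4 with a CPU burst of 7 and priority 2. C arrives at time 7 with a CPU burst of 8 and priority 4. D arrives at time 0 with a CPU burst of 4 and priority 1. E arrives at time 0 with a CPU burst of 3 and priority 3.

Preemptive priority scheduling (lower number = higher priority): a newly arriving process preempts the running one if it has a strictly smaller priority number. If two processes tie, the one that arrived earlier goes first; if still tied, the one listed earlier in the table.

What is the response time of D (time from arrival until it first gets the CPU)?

Schedule: | D 0-4 | B 4-11 | E 11-14 | C 14-22 | A 22-28 |
Completion: A=28  B=11  C=22  D=4  E=14
Response(D) = first start − arrival = 0 − 0 = 0

0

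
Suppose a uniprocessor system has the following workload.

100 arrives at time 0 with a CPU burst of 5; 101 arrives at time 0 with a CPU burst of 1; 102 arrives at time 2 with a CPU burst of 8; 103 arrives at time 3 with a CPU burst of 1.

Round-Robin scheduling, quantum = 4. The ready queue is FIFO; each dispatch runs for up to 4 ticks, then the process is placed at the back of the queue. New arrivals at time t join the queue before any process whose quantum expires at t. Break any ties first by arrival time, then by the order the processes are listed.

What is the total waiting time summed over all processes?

Timeline: | 100 0-4 | 101 4-5 | 102 5-9 | 103 9-10 | 100 10-11 | 102 11-15 |
Completion: 100=11  101=5  102=15  103=10
Turnaround (C−A): 100=11  101=5  102=13  103=7
Waiting = turnaround − burst: 100=6, 101=4, 102=5, 103=6
Total waiting = 6 + 4 + 5 + 6 = 21

21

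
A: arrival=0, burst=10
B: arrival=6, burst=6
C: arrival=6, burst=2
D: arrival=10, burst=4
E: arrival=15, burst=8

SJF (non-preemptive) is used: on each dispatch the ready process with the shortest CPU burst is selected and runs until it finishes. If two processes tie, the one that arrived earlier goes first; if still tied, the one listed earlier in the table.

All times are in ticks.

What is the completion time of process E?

Timeline: | A 0-10 | C 10-12 | D 12-16 | B 16-22 | E 22-30 |
Completion: A=10  B=22  C=12  D=16  E=30
Turnaround (C−A): A=10  B=16  C=6  D=6  E=15

30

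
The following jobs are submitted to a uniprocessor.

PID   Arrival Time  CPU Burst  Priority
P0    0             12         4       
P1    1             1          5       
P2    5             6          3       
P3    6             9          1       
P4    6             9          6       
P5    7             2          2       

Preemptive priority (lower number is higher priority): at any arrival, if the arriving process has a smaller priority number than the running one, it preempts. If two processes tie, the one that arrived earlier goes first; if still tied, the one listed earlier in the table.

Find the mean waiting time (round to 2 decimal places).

Gantt: | P0 0-5 | P2 5-6 | P3 6-15 | P5 15-17 | P2 17-22 | P0 22-29 | P1 29-30 | P4 30-39 |
Completion: P0=29  P1=30  P2=22  P3=15  P4=39  P5=17
Turnaround (C−A): P0=29  P1=29  P2=17  P3=9  P4=33  P5=10
Waiting times: P0=17, P1=28, P2=11, P3=0, P4=24, P5=8
Average waiting = (17+28+11+0+24+8) / 6 = 88/6 = 14.67

14.67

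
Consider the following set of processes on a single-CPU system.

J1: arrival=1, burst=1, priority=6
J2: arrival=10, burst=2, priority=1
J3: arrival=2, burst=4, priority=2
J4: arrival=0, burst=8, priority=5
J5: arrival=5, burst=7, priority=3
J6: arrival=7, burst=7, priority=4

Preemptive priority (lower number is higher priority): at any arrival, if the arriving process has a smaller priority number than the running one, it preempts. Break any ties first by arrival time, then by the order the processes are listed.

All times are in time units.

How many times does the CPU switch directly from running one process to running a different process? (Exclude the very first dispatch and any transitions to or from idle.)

Gantt: | J4 0-2 | J3 2-6 | J5 6-10 | J2 10-12 | J5 12-15 | J6 15-22 | J4 22-28 | J1 28-29 |
Completion: J1=29  J2=12  J3=6  J4=28  J5=15  J6=22
Turnaround (C−A): J1=28  J2=2  J3=4  J4=28  J5=10  J6=15

7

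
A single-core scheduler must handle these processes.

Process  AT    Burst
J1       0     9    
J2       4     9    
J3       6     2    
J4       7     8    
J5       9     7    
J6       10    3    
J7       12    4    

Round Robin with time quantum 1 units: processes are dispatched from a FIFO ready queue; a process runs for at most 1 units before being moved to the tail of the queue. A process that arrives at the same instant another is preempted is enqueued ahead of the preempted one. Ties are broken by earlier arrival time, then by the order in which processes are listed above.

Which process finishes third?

J6

Timeline: | J1 0-4 | J2 4-5 | J1 5-6 | J2 6-7 | J3 7-8 | J1 8-9 | J4 9-10 | J2 10-11 | J3 11-12 | J5 12-13 | J1 13-14 | J6 14-15 | J4 15-16 | J2 16-17 | J7 17-18 | J5 18-19 | J1 19-20 | J6 20-21 | J4 21-22 | J2 22-23 | J7 23-24 | J5 24-25 | J1 25-26 | J6 26-27 | J4 27-28 | J2 28-29 | J7 29-30 | J5 30-31 | J4 31-32 | J2 32-33 | J7 33-34 | J5 34-35 | J4 35-36 | J2 36-37 | J5 37-38 | J4 38-39 | J2 39-40 | J5 40-41 | J4 41-42 |
Completion: J1=26  J2=40  J3=12  J4=42  J5=41  J6=27  J7=34
Turnaround (C−A): J1=26  J2=36  J3=6  J4=35  J5=32  J6=17  J7=22
Finish order: J3 → J1 → J6 → J7 → J2 → J5 → J4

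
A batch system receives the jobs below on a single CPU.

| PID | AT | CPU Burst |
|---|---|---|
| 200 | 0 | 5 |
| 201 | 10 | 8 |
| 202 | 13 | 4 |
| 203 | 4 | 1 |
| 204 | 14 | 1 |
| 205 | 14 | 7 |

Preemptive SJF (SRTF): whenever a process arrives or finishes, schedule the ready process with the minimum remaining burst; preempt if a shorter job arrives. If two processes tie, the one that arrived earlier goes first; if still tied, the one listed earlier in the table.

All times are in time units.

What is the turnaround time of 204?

Schedule: | 200 0-5 | 203 5-6 | idle 6-10 | 201 10-13 | 202 13-14 | 204 14-15 | 202 15-18 | 201 18-23 | 205 23-30 |
Completion: 200=5  201=23  202=18  203=6  204=15  205=30
Turnaround (C−A): 200=5  201=13  202=5  203=2  204=1  205=16
Turnaround(204) = completion − arrival = 15 − 14 = 1

1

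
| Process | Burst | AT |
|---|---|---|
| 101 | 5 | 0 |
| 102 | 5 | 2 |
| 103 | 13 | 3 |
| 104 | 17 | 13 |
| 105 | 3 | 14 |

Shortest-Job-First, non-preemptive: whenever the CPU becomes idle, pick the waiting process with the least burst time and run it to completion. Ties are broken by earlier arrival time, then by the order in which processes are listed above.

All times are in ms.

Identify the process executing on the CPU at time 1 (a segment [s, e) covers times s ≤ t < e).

Timeline: | 101 0-5 | 102 5-10 | 103 10-23 | 105 23-26 | 104 26-43 |
Completion: 101=5  102=10  103=23  104=43  105=26
Turnaround (C−A): 101=5  102=8  103=20  104=30  105=12

101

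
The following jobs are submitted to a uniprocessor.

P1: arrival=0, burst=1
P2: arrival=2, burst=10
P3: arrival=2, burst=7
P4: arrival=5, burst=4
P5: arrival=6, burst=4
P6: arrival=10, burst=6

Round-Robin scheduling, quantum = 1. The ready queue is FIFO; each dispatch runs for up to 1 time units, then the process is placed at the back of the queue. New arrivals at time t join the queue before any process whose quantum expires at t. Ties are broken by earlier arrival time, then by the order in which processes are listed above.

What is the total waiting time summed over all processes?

81

Schedule: | P1 0-1 | idle 1-2 | P2 2-3 | P3 3-4 | P2 4-5 | P3 5-6 | P4 6-7 | P2 7-8 | P5 8-9 | P3 9-10 | P4 10-11 | P2 11-12 | P5 12-13 | P6 13-14 | P3 14-15 | P4 15-16 | P2 16-17 | P5 17-18 | P6 18-19 | P3 19-20 | P4 20-21 | P2 21-22 | P5 22-23 | P6 23-24 | P3 24-25 | P2 25-26 | P6 26-27 | P3 27-28 | P2 28-29 | P6 29-30 | P2 30-31 | P6 31-32 | P2 32-33 |
Completion: P1=1  P2=33  P3=28  P4=21  P5=23  P6=32
Turnaround (C−A): P1=1  P2=31  P3=26  P4=16  P5=17  P6=22
Waiting = turnaround − burst: P1=0, P2=21, P3=19, P4=12, P5=13, P6=16
Total waiting = 0 + 21 + 19 + 12 + 13 + 16 = 81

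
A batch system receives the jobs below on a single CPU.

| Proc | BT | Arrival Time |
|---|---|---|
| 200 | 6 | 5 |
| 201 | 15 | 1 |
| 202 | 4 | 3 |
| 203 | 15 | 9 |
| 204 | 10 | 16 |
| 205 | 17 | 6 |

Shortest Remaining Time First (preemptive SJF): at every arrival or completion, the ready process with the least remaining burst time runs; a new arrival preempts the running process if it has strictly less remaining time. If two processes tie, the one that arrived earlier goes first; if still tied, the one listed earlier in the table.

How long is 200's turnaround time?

Gantt: | idle 0-1 | 201 1-3 | 202 3-7 | 200 7-13 | 201 13-26 | 204 26-36 | 203 36-51 | 205 51-68 |
Completion: 200=13  201=26  202=7  203=51  204=36  205=68
Turnaround (C−A): 200=8  201=25  202=4  203=42  204=20  205=62
Turnaround(200) = completion − arrival = 13 − 5 = 8

8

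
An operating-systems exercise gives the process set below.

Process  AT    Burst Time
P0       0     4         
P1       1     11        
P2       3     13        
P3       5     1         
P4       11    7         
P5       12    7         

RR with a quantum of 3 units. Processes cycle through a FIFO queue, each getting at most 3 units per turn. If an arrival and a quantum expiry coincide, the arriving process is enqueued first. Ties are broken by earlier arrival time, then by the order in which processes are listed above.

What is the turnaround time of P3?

6

Gantt: | P0 0-3 | P1 3-6 | P2 6-9 | P0 9-10 | P3 10-11 | P1 11-14 | P2 14-17 | P4 17-20 | P5 20-23 | P1 23-26 | P2 26-29 | P4 29-32 | P5 32-35 | P1 35-37 | P2 37-40 | P4 40-41 | P5 41-42 | P2 42-43 |
Completion: P0=10  P1=37  P2=43  P3=11  P4=41  P5=42
Turnaround(P3) = completion − arrival = 11 − 5 = 6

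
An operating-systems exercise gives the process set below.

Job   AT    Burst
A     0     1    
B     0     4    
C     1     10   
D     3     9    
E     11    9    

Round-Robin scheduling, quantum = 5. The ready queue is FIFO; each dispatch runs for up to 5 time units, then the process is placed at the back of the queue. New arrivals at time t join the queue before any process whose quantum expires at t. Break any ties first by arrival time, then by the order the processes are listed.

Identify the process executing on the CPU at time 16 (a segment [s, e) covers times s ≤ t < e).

Schedule: | A 0-1 | B 1-5 | C 5-10 | D 10-15 | C 15-20 | E 20-25 | D 25-29 | E 29-33 |
Completion: A=1  B=5  C=20  D=29  E=33
Turnaround (C−A): A=1  B=5  C=19  D=26  E=22

C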